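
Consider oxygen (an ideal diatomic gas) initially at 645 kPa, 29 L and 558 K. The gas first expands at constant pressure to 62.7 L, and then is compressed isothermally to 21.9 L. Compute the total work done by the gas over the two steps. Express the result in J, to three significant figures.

Step 1 (isobaric): W = PΔV = (645 kPa)(62.7 − 29 L) = 21737 J.
After step 1: P = 645 kPa, V = 62.7 L, T = 1206 K.
Step 2 (isothermal): W = P₁V₁ ln(V₂/V₁) = (40442) ln(21.9/62.7) = -42539 J.
W_total = 21737 − 42539 = -20803 J.

W_total ≈ -20800 J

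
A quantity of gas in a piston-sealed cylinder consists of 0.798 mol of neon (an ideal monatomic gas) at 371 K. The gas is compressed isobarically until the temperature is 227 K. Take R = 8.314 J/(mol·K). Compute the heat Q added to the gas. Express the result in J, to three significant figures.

Isobaric: W = nRΔT = (0.798)(8.314)(-144) = -955.4 J.
ΔU = nCᵥΔT with Cᵥ = 3R/2: ΔU = (0.798)(12.47)(-144) = -1433 J.
Q = ΔU + W = -1433 − 955.4 = -2388 J.

Q ≈ -2390 J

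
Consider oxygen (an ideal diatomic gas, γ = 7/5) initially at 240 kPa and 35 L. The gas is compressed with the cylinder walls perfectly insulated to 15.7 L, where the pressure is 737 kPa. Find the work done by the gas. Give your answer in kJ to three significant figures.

W ≈ -7.93 kJ

Adiabatic: W = (P₁V₁ − P₂V₂)/(γ − 1) with γ = 7/5.
P₁V₁ = 8400 J, P₂V₂ = 11571 J.
W = (8400 − 11571) / 0.4 = -7927 J.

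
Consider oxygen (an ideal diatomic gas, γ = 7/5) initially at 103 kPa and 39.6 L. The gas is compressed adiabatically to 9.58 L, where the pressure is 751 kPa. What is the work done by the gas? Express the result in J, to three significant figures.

Adiabatic: W = (P₁V₁ − P₂V₂)/(γ − 1) with γ = 7/5.
P₁V₁ = 4079 J, P₂V₂ = 7195 J.
W = (4079 − 7195) / 0.4 = -7789 J.

W ≈ -7790 J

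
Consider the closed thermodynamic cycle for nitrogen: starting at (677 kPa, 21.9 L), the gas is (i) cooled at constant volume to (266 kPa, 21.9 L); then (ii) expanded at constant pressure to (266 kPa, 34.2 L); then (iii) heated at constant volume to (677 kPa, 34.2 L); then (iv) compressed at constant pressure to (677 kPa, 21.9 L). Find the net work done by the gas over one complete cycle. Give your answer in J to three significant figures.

Constant-volume legs do no work.
W(ii) = (266)(34.2 − 21.9) = 3272 J; W(iv) = (677)(21.9 − 34.2) = -8327 J.
W_net = 3272 − 8327 = -5055 J (the counter-clockwise enclosed area).

W_net ≈ -5060 J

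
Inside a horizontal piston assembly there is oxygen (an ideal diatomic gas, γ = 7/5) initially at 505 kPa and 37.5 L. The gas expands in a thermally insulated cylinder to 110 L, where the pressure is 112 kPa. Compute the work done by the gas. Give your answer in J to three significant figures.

Adiabatic: W = (P₁V₁ − P₂V₂)/(γ − 1) with γ = 7/5.
P₁V₁ = 18938 J, P₂V₂ = 12320 J.
W = (18938 − 12320) / 0.4 = 16544 J.

W ≈ 16500 J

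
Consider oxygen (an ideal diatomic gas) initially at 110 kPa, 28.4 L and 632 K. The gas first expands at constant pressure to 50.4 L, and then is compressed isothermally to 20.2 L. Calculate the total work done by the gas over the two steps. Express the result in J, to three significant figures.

W_total ≈ -2650 J

Step 1 (isobaric): W = PΔV = (110 kPa)(50.4 − 28.4 L) = 2420 J.
After step 1: P = 110 kPa, V = 50.4 L, T = 1122 K.
Step 2 (isothermal): W = P₁V₁ ln(V₂/V₁) = (5544) ln(20.2/50.4) = -5069 J.
W_total = 2420 − 5069 = -2649 J.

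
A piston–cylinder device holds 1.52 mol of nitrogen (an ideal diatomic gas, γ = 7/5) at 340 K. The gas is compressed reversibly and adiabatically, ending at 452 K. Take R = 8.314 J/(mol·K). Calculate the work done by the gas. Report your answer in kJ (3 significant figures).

W ≈ -3.54 kJ

Adiabatic ⇒ Q = 0, so W_by = −ΔU = nCᵥ(T₁ − T₂).
Cᵥ = 5R/2 = 20.79 J/(mol·K).
W = (1.52)(20.79)(340 − 452) = -3538 J.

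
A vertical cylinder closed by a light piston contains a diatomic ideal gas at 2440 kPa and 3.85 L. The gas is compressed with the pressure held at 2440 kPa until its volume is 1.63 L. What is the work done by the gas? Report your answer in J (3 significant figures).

Isobaric: W = P ΔV.
W = (2440 kPa)(1.63 − 3.85 L) = (2440)(-2.22) = -5417 J.

W ≈ -5420 J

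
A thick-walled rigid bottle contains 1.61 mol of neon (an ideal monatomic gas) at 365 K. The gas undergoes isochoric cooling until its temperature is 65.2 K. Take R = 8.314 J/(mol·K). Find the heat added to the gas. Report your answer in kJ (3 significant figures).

Constant volume ⇒ W = 0, so Q = ΔU = nCᵥΔT with Cᵥ = 3R/2 = 12.47 J/(mol·K).
ΔU = (1.61)(12.47)(65.2 − 365) = -6019 J.

Q ≈ -6.02 kJ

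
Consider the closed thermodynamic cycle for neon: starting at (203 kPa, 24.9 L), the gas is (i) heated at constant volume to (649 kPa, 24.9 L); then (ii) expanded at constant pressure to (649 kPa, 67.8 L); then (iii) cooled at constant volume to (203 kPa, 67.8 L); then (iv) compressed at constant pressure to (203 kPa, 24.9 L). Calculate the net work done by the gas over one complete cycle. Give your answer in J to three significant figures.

Constant-volume legs do no work.
W(ii) = (649)(67.8 − 24.9) = 27842 J; W(iv) = (203)(24.9 − 67.8) = -8709 J.
W_net = 27842 − 8709 = 19133 J (the clockwise enclosed area).

W_net ≈ 19100 J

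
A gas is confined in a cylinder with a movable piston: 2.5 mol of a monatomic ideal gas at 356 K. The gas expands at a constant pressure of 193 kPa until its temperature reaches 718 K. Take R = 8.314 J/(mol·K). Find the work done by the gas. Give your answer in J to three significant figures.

Isobaric: W = P ΔV = nR ΔT.
W = (2.5)(8.314)(718 − 356) = 7524 J.

W ≈ 7520 J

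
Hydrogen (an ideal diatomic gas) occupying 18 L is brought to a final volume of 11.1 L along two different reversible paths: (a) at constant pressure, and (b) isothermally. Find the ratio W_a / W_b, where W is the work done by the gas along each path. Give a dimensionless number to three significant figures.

Path (a) isobaric: W = P₁(V₂ − V₁) → W_a/(P₁V₁) = -0.3833.
Path (b) isothermal: W = P₁V₁ ln(V₂/V₁) → W_b/(P₁V₁) = -0.4834.
W_a / W_b = -0.3833 / -0.4834 = 0.793.

W_a / W_b ≈ 0.793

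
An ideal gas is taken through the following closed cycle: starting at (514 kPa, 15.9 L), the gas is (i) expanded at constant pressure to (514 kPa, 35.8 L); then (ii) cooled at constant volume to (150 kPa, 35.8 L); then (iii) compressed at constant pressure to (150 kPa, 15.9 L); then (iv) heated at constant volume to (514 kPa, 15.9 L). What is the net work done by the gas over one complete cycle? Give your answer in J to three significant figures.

Constant-volume legs do no work.
W(i) = (514)(35.8 − 15.9) = 10229 J; W(iii) = (150)(15.9 − 35.8) = -2985 J.
W_net = 10229 − 2985 = 7244 J (the clockwise enclosed area).

W_net ≈ 7240 J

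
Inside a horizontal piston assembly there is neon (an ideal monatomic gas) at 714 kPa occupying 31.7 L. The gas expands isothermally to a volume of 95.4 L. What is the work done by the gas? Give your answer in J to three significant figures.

W ≈ 24900 J

Isothermal: W = nRT ln(V₂/V₁) = P₁V₁ ln(V₂/V₁).
P₁V₁ = (714 kPa)(31.7 L) = 22634 J.
W = 22634 × ln(95.4/31.7) = 22634 × 1.102
W_by_gas = 24937 J.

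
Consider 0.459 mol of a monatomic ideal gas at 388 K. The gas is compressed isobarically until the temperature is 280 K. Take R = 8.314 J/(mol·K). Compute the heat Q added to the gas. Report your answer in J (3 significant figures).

Q ≈ -1030 J

Isobaric: W = nRΔT = (0.459)(8.314)(-108) = -412.1 J.
ΔU = nCᵥΔT with Cᵥ = 3R/2: ΔU = (0.459)(12.47)(-108) = -618.2 J.
Q = ΔU + W = -618.2 − 412.1 = -1030 J.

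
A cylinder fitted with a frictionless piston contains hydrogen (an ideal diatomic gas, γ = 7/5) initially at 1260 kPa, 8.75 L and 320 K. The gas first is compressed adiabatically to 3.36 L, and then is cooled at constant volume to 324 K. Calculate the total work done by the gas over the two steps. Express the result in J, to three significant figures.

W_total ≈ -12900 J

Step 1 (adiabatic): W = (P₁V₁ − P₂V₂)/(γ−1) = (11025 − 16168)/0.4 = -12857 J.
Step 2 (isochoric): W = 0 (constant volume).
W_total = -12857 + 0 = -12857 J.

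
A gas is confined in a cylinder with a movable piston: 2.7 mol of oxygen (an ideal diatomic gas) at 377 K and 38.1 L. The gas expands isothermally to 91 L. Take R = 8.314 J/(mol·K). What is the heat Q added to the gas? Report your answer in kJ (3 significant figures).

Q ≈ 7.37 kJ

Isothermal ⇒ ΔU = 0, so Q = W = nRT ln(V₂/V₁).
Q = (2.7)(8.314)(377) ln(91/38.1) = 8463 × 0.8706 = 7368 J.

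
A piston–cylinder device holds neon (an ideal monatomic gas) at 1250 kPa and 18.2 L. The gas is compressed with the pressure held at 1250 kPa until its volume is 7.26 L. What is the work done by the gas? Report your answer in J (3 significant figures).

Isobaric: W = P ΔV.
W = (1250 kPa)(7.26 − 18.2 L) = (1250)(-10.94) = -13675 J.

W ≈ -13700 J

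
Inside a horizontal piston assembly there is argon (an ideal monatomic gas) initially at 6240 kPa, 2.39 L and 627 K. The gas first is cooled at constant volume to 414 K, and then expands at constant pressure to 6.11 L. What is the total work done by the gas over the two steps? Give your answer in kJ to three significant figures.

Step 1 (isochoric): W = 0 (constant volume).
After step 1: P = 4120 kPa (V unchanged).
Step 2 (isobaric): W = PΔV = (4120 kPa)(6.11 − 2.39 L) = 15327 J.
W_total = 0 + 15327 = 15327 J.

W_total ≈ 15.3 kJ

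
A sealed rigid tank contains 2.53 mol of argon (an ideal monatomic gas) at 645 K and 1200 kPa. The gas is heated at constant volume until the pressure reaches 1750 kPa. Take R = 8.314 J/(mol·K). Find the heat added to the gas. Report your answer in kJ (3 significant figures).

Constant volume ⇒ W = 0, so Q = ΔU = nCᵥΔT with Cᵥ = 3R/2 = 12.47 J/(mol·K).
At constant V, T₂/T₁ = P₂/P₁ ⇒ ΔT = T₁(P₂/P₁ − 1) = 645·(1750/1200 − 1) = 295.6 K.
ΔU = (2.53)(12.47)(295.6) = 9327 J.

Q ≈ 9.33 kJ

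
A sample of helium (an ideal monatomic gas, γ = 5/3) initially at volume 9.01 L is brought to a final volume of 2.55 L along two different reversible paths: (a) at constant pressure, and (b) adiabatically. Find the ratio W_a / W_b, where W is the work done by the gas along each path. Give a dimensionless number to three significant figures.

W_a / W_b ≈ 0.362

Path (a) isobaric: W = P₁(V₂ − V₁) → W_a/(P₁V₁) = -0.717.
Path (b) adiabatic: W = P₁V₁(1 − (V₁/V₂)^(γ−1))/(γ−1) → W_b/(P₁V₁) = -1.98.
W_a / W_b = -0.717 / -1.98 = 0.3622.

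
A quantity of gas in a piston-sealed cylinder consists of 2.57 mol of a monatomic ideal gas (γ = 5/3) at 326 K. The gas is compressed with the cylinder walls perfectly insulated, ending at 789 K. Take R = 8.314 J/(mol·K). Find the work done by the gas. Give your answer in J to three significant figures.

W ≈ -14800 J

Adiabatic ⇒ Q = 0, so W_by = −ΔU = nCᵥ(T₁ − T₂).
Cᵥ = 3R/2 = 12.47 J/(mol·K).
W = (2.57)(12.47)(326 − 789) = -14839 J.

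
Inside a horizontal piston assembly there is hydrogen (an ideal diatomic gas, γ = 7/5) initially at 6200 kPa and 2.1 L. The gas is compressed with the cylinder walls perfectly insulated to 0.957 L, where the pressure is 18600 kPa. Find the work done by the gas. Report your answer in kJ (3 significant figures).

W ≈ -12.0 kJ

Adiabatic: W = (P₁V₁ − P₂V₂)/(γ − 1) with γ = 7/5.
P₁V₁ = 13020 J, P₂V₂ = 17800 J.
W = (13020 − 17800) / 0.4 = -11951 J.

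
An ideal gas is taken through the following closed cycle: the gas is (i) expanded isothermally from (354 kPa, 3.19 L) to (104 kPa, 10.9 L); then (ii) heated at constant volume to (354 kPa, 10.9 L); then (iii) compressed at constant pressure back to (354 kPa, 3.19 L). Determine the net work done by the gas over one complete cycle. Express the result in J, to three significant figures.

Leg (i): W = PᵢVᵢ ln(V_f/Vᵢ) = (1129) ln(10.9/3.19) = 1388 J.
Leg (ii): W = 0.
Leg (iii): W = PΔV = (354)(3.19 − 10.9) = -2729 J.
W_net = 1388 − 2729 = -1342 J.

W_net ≈ -1340 J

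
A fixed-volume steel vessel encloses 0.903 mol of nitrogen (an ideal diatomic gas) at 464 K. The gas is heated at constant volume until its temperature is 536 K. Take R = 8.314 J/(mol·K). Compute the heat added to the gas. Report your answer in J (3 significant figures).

Constant volume ⇒ W = 0, so Q = ΔU = nCᵥΔT with Cᵥ = 5R/2 = 20.79 J/(mol·K).
ΔU = (0.903)(20.79)(536 − 464) = 1351 J.

Q ≈ 1350 J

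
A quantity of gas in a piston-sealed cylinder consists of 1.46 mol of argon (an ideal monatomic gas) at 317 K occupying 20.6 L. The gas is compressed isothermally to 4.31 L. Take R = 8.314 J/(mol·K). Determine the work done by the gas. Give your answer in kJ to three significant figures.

Isothermal: W = nRT ln(V₂/V₁).
W = (1.46)(8.314)(317) × ln(4.31/20.6)
  = 3848 × -1.564
W_by_gas = -6019 J.

W ≈ -6.02 kJ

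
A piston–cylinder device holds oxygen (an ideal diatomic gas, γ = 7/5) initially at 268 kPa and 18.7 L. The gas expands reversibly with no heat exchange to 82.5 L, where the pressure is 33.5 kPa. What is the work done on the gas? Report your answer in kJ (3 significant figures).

Adiabatic: W = (P₁V₁ − P₂V₂)/(γ − 1) with γ = 7/5.
P₁V₁ = 5012 J, P₂V₂ = 2764 J.
W = (5012 − 2764) / 0.4 = 5620 J.
Work on gas = −W_by = -5620 J.

W ≈ -5.62 kJ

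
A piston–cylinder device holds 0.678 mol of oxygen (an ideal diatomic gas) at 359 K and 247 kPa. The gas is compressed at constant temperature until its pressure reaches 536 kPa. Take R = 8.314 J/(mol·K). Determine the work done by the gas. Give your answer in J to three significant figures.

Isothermal process: W = nRT ln(V₂/V₁) = nRT ln(P₁/P₂).
W = (0.678)(8.314)(359) × ln(247/536)
  = 2024 × ln(0.4608) = 2024 × -0.7747
W_by_gas = -1568 J.

W ≈ -1570 J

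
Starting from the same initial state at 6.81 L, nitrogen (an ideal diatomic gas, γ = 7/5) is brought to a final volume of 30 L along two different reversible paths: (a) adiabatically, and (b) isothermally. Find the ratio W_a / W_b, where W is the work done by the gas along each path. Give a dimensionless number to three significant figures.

Path (a) adiabatic: W = P₁V₁(1 − (V₁/V₂)^(γ−1))/(γ−1) → W_a/(P₁V₁) = 1.119.
Path (b) isothermal: W = P₁V₁ ln(V₂/V₁) → W_b/(P₁V₁) = 1.483.
W_a / W_b = 1.119 / 1.483 = 0.7543.

W_a / W_b ≈ 0.754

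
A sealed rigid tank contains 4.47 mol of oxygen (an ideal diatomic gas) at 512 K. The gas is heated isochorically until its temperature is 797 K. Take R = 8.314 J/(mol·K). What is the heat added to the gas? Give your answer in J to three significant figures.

Constant volume ⇒ W = 0, so Q = ΔU = nCᵥΔT with Cᵥ = 5R/2 = 20.79 J/(mol·K).
ΔU = (4.47)(20.79)(797 − 512) = 26479 J.

Q ≈ 26500 J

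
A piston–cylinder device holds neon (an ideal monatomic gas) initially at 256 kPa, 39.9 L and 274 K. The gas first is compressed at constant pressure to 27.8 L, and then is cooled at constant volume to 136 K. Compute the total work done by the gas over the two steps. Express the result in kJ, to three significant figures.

Step 1 (isobaric): W = PΔV = (256 kPa)(27.8 − 39.9 L) = -3098 J.
Step 2 (isochoric): W = 0 (constant volume).
W_total = -3098 + 0 = -3098 J.

W_total ≈ -3.10 kJ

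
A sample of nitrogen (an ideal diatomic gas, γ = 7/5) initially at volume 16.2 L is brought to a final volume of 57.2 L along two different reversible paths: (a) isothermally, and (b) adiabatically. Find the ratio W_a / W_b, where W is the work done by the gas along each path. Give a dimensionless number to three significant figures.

Path (a) isothermal: W = P₁V₁ ln(V₂/V₁) → W_a/(P₁V₁) = 1.262.
Path (b) adiabatic: W = P₁V₁(1 − (V₁/V₂)^(γ−1))/(γ−1) → W_b/(P₁V₁) = 0.9907.
W_a / W_b = 1.262 / 0.9907 = 1.273.

W_a / W_b ≈ 1.27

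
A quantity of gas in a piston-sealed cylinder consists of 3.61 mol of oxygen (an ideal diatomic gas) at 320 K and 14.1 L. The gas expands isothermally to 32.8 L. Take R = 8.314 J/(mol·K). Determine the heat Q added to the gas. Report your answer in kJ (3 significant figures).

Isothermal ⇒ ΔU = 0, so Q = W = nRT ln(V₂/V₁).
Q = (3.61)(8.314)(320) ln(32.8/14.1) = 9604 × 0.8443 = 8108 J.

Q ≈ 8.11 kJ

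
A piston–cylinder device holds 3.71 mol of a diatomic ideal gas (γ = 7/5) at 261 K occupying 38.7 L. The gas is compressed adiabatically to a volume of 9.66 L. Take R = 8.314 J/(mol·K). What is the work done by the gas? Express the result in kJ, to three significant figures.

Adiabatic: TV^(γ−1) = const with γ = 7/5.
T₂ = T₁ (V₁/V₂)^(γ−1) = 261 × (38.7/9.66)^0.4 = 261 × 1.742 = 454.7 K.
W_by = nCᵥ(T₁ − T₂) = (3.71)(20.79)(261 − 454.7) = -14937 J.

W ≈ -14.9 kJ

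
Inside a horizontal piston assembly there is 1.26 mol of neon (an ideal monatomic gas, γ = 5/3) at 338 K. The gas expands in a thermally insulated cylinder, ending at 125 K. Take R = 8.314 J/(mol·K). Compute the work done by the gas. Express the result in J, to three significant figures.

W ≈ 3350 J

Adiabatic ⇒ Q = 0, so W_by = −ΔU = nCᵥ(T₁ − T₂).
Cᵥ = 3R/2 = 12.47 J/(mol·K).
W = (1.26)(12.47)(338 − 125) = 3347 J.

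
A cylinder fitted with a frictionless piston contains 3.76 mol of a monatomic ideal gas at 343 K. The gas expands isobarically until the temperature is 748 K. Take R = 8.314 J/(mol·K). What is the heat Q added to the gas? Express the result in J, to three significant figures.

Isobaric: W = nRΔT = (3.76)(8.314)(405) = 12661 J.
ΔU = nCᵥΔT with Cᵥ = 3R/2: ΔU = (3.76)(12.47)(405) = 18991 J.
Q = ΔU + W = 18991 + 12661 = 31651 J.

Q ≈ 31700 J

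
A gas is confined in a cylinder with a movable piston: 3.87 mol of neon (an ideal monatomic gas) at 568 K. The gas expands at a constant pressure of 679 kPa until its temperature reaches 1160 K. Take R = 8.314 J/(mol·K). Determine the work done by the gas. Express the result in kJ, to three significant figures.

W ≈ 19.0 kJ

Isobaric: W = P ΔV = nR ΔT.
W = (3.87)(8.314)(1160 − 568) = 19048 J.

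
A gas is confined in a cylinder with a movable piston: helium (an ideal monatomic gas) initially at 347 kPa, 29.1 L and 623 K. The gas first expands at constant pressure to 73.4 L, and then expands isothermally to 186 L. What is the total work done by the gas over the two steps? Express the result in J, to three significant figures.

W_total ≈ 39100 J

Step 1 (isobaric): W = PΔV = (347 kPa)(73.4 − 29.1 L) = 15372 J.
After step 1: P = 347 kPa, V = 73.4 L, T = 1571 K.
Step 2 (isothermal): W = P₁V₁ ln(V₂/V₁) = (25470) ln(186/73.4) = 23682 J.
W_total = 15372 + 23682 = 39054 J.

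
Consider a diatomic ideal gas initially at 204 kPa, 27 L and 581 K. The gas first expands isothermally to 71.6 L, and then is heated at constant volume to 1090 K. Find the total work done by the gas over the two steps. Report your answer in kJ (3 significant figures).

W_total ≈ 5.37 kJ

Step 1 (isothermal): W = P₁V₁ ln(V₂/V₁) = (5508) ln(71.6/27) = 5372 J.
Step 2 (isochoric): W = 0 (constant volume).
W_total = 5372 + 0 = 5372 J.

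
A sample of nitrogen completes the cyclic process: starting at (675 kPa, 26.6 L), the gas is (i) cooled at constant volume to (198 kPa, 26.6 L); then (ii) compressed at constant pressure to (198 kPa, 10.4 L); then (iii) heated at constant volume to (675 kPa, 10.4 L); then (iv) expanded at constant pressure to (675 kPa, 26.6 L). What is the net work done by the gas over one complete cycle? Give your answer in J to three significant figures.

W_net ≈ 7730 J

Constant-volume legs do no work.
W(ii) = (198)(10.4 − 26.6) = -3208 J; W(iv) = (675)(26.6 − 10.4) = 10935 J.
W_net = -3208 + 10935 = 7727 J (the clockwise enclosed area).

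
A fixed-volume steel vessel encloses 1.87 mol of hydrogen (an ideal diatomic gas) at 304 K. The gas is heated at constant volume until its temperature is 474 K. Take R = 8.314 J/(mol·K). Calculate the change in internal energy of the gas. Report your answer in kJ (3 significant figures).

Constant volume ⇒ W = 0, so Q = ΔU = nCᵥΔT with Cᵥ = 5R/2 = 20.79 J/(mol·K).
ΔU = (1.87)(20.79)(474 − 304) = 6608 J.

ΔU ≈ 6.61 kJ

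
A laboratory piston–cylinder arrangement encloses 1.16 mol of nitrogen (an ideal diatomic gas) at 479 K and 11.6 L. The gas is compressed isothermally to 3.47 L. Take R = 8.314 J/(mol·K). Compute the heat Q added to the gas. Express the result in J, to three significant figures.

Q ≈ -5580 J

Isothermal ⇒ ΔU = 0, so Q = W = nRT ln(V₂/V₁).
Q = (1.16)(8.314)(479) ln(3.47/11.6) = 4620 × -1.207 = -5575 J.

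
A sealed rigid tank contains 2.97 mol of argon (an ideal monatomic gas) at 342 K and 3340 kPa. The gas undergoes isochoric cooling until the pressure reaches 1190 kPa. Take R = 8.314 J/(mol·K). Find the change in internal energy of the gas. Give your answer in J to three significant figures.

ΔU ≈ -8150 J

Constant volume ⇒ W = 0, so Q = ΔU = nCᵥΔT with Cᵥ = 3R/2 = 12.47 J/(mol·K).
At constant V, T₂/T₁ = P₂/P₁ ⇒ ΔT = T₁(P₂/P₁ − 1) = 342·(1190/3340 − 1) = -220.1 K.
ΔU = (2.97)(12.47)(-220.1) = -8154 J.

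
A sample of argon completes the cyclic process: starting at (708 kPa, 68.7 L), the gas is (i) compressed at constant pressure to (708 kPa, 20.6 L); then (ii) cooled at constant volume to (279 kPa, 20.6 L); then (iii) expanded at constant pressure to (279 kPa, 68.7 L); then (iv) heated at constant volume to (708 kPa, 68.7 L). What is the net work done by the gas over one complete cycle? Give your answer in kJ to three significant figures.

Constant-volume legs do no work.
W(i) = (708)(20.6 − 68.7) = -34055 J; W(iii) = (279)(68.7 − 20.6) = 13420 J.
W_net = -34055 + 13420 = -20635 J (the counter-clockwise enclosed area).

W_net ≈ -20.6 kJ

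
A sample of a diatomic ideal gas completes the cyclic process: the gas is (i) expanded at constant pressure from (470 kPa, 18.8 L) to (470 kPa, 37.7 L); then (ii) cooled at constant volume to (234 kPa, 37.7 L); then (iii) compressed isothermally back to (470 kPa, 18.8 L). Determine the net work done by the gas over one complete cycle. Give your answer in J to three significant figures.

W_net ≈ 2740 J

Leg (i): W = PΔV = (470)(37.7 − 18.8) = 8883 J.
Leg (ii): W = 0.
Leg (iii): W = PᵢVᵢ ln(V_f/Vᵢ) = (8822) ln(18.8/37.7) = -6138 J.
W_net = 8883 − 6138 = 2745 J.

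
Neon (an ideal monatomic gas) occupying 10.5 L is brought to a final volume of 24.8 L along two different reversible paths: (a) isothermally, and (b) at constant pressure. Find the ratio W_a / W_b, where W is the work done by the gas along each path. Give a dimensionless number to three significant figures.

W_a / W_b ≈ 0.631

Path (a) isothermal: W = P₁V₁ ln(V₂/V₁) → W_a/(P₁V₁) = 0.8595.
Path (b) isobaric: W = P₁(V₂ − V₁) → W_b/(P₁V₁) = 1.362.
W_a / W_b = 0.8595 / 1.362 = 0.6311.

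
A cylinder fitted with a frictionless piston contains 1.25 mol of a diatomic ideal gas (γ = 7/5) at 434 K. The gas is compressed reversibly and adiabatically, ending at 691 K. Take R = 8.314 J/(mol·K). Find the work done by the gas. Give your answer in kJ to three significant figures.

W ≈ -6.68 kJ

Adiabatic ⇒ Q = 0, so W_by = −ΔU = nCᵥ(T₁ − T₂).
Cᵥ = 5R/2 = 20.79 J/(mol·K).
W = (1.25)(20.79)(434 − 691) = -6677 J.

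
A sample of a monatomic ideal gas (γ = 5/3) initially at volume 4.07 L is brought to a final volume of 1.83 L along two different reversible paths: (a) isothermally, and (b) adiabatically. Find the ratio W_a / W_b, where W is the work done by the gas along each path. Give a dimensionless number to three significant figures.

W_a / W_b ≈ 0.757

Path (a) isothermal: W = P₁V₁ ln(V₂/V₁) → W_a/(P₁V₁) = -0.7993.
Path (b) adiabatic: W = P₁V₁(1 − (V₁/V₂)^(γ−1))/(γ−1) → W_b/(P₁V₁) = -1.056.
W_a / W_b = -0.7993 / -1.056 = 0.7571.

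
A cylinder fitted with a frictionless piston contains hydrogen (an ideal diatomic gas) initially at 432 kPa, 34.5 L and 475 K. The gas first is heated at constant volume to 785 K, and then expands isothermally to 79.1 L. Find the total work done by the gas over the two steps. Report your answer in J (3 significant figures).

Step 1 (isochoric): W = 0 (constant volume).
After step 1: P = 713.9 kPa (V unchanged).
Step 2 (isothermal): W = P₁V₁ ln(V₂/V₁) = (24631) ln(79.1/34.5) = 20438 J.
W_total = 0 + 20438 = 20438 J.

W_total ≈ 20400 J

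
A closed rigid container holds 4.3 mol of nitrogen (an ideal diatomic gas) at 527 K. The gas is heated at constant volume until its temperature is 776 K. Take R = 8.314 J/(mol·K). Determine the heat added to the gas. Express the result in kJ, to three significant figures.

Q ≈ 22.3 kJ

Constant volume ⇒ W = 0, so Q = ΔU = nCᵥΔT with Cᵥ = 5R/2 = 20.79 J/(mol·K).
ΔU = (4.3)(20.79)(776 − 527) = 22254 J.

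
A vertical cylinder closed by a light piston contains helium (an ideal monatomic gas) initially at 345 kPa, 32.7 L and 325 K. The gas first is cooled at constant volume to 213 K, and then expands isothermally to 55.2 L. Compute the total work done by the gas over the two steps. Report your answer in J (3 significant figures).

W_total ≈ 3870 J

Step 1 (isochoric): W = 0 (constant volume).
After step 1: P = 226.1 kPa (V unchanged).
Step 2 (isothermal): W = P₁V₁ ln(V₂/V₁) = (7394) ln(55.2/32.7) = 3871 J.
W_total = 0 + 3871 = 3871 J.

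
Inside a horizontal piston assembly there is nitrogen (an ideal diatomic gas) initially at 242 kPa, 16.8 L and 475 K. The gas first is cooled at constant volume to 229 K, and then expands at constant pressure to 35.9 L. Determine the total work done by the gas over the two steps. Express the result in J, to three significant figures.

Step 1 (isochoric): W = 0 (constant volume).
After step 1: P = 116.7 kPa (V unchanged).
Step 2 (isobaric): W = PΔV = (116.7 kPa)(35.9 − 16.8 L) = 2228 J.
W_total = 0 + 2228 = 2228 J.

W_total ≈ 2230 J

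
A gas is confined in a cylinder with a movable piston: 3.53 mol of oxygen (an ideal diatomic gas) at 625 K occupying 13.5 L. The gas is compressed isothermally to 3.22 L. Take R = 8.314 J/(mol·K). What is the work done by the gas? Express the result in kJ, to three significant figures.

W ≈ -26.3 kJ

Isothermal: W = nRT ln(V₂/V₁).
W = (3.53)(8.314)(625) × ln(3.22/13.5)
  = 18343 × -1.433
W_by_gas = -26291 J.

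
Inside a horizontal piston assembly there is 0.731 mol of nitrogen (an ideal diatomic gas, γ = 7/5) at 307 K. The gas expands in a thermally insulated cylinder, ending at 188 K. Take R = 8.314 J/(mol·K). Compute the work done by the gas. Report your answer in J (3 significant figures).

Adiabatic ⇒ Q = 0, so W_by = −ΔU = nCᵥ(T₁ − T₂).
Cᵥ = 5R/2 = 20.79 J/(mol·K).
W = (0.731)(20.79)(307 − 188) = 1808 J.

W ≈ 1810 J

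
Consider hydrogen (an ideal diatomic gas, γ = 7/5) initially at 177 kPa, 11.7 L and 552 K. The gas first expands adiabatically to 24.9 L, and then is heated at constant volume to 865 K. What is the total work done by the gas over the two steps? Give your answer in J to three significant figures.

W_total ≈ 1350 J

Step 1 (adiabatic): W = (P₁V₁ − P₂V₂)/(γ−1) = (2071 − 1531)/0.4 = 1350 J.
Step 2 (isochoric): W = 0 (constant volume).
W_total = 1350 + 0 = 1350 J.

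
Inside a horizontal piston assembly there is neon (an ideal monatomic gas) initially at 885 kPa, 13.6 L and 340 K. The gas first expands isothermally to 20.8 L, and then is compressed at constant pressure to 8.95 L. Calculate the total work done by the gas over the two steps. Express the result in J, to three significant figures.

W_total ≈ -1740 J

Step 1 (isothermal): W = P₁V₁ ln(V₂/V₁) = (12036) ln(20.8/13.6) = 5114 J.
After step 1: P = 578.7 kPa, V = 20.8 L, T = 340 K.
Step 2 (isobaric): W = PΔV = (578.7 kPa)(8.95 − 20.8 L) = -6857 J.
W_total = 5114 − 6857 = -1743 J.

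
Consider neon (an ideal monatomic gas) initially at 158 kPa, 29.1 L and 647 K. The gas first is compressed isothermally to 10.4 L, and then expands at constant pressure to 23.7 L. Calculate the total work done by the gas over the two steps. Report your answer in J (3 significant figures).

Step 1 (isothermal): W = P₁V₁ ln(V₂/V₁) = (4598) ln(10.4/29.1) = -4731 J.
After step 1: P = 442.1 kPa, V = 10.4 L, T = 647 K.
Step 2 (isobaric): W = PΔV = (442.1 kPa)(23.7 − 10.4 L) = 5880 J.
W_total = -4731 + 5880 = 1149 J.

W_total ≈ 1150 J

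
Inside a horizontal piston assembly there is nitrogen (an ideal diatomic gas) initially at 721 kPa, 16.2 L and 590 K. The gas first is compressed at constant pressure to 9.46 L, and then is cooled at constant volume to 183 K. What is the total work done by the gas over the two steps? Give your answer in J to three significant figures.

Step 1 (isobaric): W = PΔV = (721 kPa)(9.46 − 16.2 L) = -4860 J.
Step 2 (isochoric): W = 0 (constant volume).
W_total = -4860 + 0 = -4860 J.

W_total ≈ -4860 J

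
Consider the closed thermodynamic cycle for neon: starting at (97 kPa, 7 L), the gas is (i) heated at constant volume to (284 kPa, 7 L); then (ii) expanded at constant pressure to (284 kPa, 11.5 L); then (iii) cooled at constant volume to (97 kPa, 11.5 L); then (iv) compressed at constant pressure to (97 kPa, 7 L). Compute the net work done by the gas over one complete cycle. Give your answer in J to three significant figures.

W_net ≈ 842 J

Constant-volume legs do no work.
W(ii) = (284)(11.5 − 7) = 1278 J; W(iv) = (97)(7 − 11.5) = -436.5 J.
W_net = 1278 − 436.5 = 841.5 J (the clockwise enclosed area).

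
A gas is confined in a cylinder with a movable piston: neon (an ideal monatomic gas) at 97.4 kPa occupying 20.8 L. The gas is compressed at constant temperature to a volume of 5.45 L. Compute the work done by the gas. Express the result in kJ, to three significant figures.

Isothermal: W = nRT ln(V₂/V₁) = P₁V₁ ln(V₂/V₁).
P₁V₁ = (97.4 kPa)(20.8 L) = 2026 J.
W = 2026 × ln(5.45/20.8) = 2026 × -1.339
W_by_gas = -2713 J.

W ≈ -2.71 kJ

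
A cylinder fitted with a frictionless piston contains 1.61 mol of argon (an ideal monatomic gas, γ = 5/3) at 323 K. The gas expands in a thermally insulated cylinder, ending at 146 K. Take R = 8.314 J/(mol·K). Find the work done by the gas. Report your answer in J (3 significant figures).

W ≈ 3550 J

Adiabatic ⇒ Q = 0, so W_by = −ΔU = nCᵥ(T₁ − T₂).
Cᵥ = 3R/2 = 12.47 J/(mol·K).
W = (1.61)(12.47)(323 − 146) = 3554 J.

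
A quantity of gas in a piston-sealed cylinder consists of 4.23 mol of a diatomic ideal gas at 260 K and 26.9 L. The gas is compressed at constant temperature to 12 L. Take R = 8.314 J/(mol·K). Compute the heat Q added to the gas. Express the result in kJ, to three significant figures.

Isothermal ⇒ ΔU = 0, so Q = W = nRT ln(V₂/V₁).
Q = (4.23)(8.314)(260) ln(12/26.9) = 9144 × -0.8072 = -7381 J.

Q ≈ -7.38 kJ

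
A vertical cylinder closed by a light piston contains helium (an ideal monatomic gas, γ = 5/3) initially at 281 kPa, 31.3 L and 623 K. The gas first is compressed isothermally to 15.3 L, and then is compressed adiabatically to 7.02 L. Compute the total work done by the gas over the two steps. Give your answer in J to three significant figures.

W_total ≈ -15300 J

Step 1 (isothermal): W = P₁V₁ ln(V₂/V₁) = (8795) ln(15.3/31.3) = -6295 J.
After step 1: P = 574.9 kPa, V = 15.3 L, T = 623 K.
Step 2 (adiabatic): W = (P₁V₁ − P₂V₂)/(γ−1) = (8795 − 14785)/0.667 = -8984 J.
W_total = -6295 − 8984 = -15280 J.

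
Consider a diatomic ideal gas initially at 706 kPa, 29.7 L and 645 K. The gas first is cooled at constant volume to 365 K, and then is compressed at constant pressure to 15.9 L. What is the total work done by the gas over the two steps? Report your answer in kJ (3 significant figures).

Step 1 (isochoric): W = 0 (constant volume).
After step 1: P = 399.5 kPa (V unchanged).
Step 2 (isobaric): W = PΔV = (399.5 kPa)(15.9 − 29.7 L) = -5513 J.
W_total = 0 − 5513 = -5513 J.

W_total ≈ -5.51 kJ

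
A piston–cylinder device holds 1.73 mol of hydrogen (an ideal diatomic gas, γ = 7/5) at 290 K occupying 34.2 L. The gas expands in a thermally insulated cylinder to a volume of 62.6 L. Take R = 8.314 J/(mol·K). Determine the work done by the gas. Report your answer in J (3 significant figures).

Adiabatic: TV^(γ−1) = const with γ = 7/5.
T₂ = T₁ (V₁/V₂)^(γ−1) = 290 × (34.2/62.6)^0.4 = 290 × 0.7852 = 227.7 K.
W_by = nCᵥ(T₁ − T₂) = (1.73)(20.79)(290 − 227.7) = 2240 J.

W ≈ 2240 J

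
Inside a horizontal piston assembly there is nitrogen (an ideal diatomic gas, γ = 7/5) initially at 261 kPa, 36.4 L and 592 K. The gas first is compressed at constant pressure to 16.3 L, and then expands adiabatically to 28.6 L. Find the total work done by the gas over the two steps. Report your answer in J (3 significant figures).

W_total ≈ -3100 J

Step 1 (isobaric): W = PΔV = (261 kPa)(16.3 − 36.4 L) = -5246 J.
After step 1: P = 261 kPa, V = 16.3 L, T = 265.1 K.
Step 2 (adiabatic): W = (P₁V₁ − P₂V₂)/(γ−1) = (4254 − 3397)/0.4 = 2142 J.
W_total = -5246 + 2142 = -3104 J.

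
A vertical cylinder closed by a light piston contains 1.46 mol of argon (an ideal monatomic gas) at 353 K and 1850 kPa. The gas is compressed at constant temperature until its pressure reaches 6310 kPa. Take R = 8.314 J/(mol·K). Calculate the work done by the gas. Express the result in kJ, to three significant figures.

Isothermal process: W = nRT ln(V₂/V₁) = nRT ln(P₁/P₂).
W = (1.46)(8.314)(353) × ln(1850/6310)
  = 4285 × ln(0.2932) = 4285 × -1.227
W_by_gas = -5257 J.

W ≈ -5.26 kJ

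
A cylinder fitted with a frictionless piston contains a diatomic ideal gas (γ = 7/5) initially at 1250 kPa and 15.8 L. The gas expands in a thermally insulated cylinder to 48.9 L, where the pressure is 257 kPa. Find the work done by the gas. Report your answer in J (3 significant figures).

W ≈ 18000 J

Adiabatic: W = (P₁V₁ − P₂V₂)/(γ − 1) with γ = 7/5.
P₁V₁ = 19750 J, P₂V₂ = 12567 J.
W = (19750 − 12567) / 0.4 = 17957 J.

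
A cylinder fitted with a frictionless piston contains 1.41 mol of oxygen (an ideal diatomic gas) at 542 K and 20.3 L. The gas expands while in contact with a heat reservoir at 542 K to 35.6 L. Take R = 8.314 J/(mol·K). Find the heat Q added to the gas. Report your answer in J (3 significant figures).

Isothermal ⇒ ΔU = 0, so Q = W = nRT ln(V₂/V₁).
Q = (1.41)(8.314)(542) ln(35.6/20.3) = 6354 × 0.5617 = 3569 J.

Q ≈ 3570 J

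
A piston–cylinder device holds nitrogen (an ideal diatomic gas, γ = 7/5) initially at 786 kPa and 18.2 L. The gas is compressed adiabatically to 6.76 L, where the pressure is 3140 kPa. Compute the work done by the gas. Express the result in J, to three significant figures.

Adiabatic: W = (P₁V₁ − P₂V₂)/(γ − 1) with γ = 7/5.
P₁V₁ = 14305 J, P₂V₂ = 21226 J.
W = (14305 − 21226) / 0.4 = -17303 J.

W ≈ -17300 J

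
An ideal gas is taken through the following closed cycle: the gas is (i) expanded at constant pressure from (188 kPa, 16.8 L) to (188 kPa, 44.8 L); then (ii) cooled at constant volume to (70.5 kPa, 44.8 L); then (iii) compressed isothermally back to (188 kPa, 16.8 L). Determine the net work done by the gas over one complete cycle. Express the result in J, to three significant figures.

W_net ≈ 2170 J

Leg (i): W = PΔV = (188)(44.8 − 16.8) = 5264 J.
Leg (ii): W = 0.
Leg (iii): W = PᵢVᵢ ln(V_f/Vᵢ) = (3158) ln(16.8/44.8) = -3098 J.
W_net = 5264 − 3098 = 2166 J.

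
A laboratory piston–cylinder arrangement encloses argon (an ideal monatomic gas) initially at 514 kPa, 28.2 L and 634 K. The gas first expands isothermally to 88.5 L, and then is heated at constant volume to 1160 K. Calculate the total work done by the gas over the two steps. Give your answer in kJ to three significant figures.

Step 1 (isothermal): W = P₁V₁ ln(V₂/V₁) = (14495) ln(88.5/28.2) = 16577 J.
Step 2 (isochoric): W = 0 (constant volume).
W_total = 16577 + 0 = 16577 J.

W_total ≈ 16.6 kJ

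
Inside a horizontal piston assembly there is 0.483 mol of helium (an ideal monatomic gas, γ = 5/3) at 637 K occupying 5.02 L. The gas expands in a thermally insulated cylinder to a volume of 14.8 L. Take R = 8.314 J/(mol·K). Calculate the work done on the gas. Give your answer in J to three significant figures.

Adiabatic: TV^(γ−1) = const with γ = 5/3.
T₂ = T₁ (V₁/V₂)^(γ−1) = 637 × (5.02/14.8)^0.667 = 637 × 0.4864 = 309.8 K.
W_by = nCᵥ(T₁ − T₂) = (0.483)(12.47)(637 − 309.8) = 1971 J.
Work on gas = −W_by = -1971 J.

W ≈ -1970 J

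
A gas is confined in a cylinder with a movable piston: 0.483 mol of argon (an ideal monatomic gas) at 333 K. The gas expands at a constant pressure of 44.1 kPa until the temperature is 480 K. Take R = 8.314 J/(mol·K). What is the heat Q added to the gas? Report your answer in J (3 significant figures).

Isobaric: W = nRΔT = (0.483)(8.314)(147) = 590.3 J.
ΔU = nCᵥΔT with Cᵥ = 3R/2: ΔU = (0.483)(12.47)(147) = 885.5 J.
Q = ΔU + W = 885.5 + 590.3 = 1476 J.

Q ≈ 1480 J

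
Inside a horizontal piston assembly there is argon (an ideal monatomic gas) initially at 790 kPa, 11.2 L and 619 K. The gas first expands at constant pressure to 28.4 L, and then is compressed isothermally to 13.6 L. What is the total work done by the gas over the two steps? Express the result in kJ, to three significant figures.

W_total ≈ -2.93 kJ

Step 1 (isobaric): W = PΔV = (790 kPa)(28.4 − 11.2 L) = 13588 J.
After step 1: P = 790 kPa, V = 28.4 L, T = 1570 K.
Step 2 (isothermal): W = P₁V₁ ln(V₂/V₁) = (22436) ln(13.6/28.4) = -16520 J.
W_total = 13588 − 16520 = -2932 J.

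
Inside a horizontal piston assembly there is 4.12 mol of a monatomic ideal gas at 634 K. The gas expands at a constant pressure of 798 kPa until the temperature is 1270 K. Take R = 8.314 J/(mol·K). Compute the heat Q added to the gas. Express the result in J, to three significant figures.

Q ≈ 54500 J

Isobaric: W = nRΔT = (4.12)(8.314)(636) = 21785 J.
ΔU = nCᵥΔT with Cᵥ = 3R/2: ΔU = (4.12)(12.47)(636) = 32678 J.
Q = ΔU + W = 32678 + 21785 = 54463 J.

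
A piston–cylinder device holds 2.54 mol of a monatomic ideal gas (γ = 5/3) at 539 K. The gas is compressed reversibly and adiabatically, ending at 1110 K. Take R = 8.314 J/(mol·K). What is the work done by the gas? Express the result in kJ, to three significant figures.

Adiabatic ⇒ Q = 0, so W_by = −ΔU = nCᵥ(T₁ − T₂).
Cᵥ = 3R/2 = 12.47 J/(mol·K).
W = (2.54)(12.47)(539 − 1110) = -18087 J.

W ≈ -18.1 kJ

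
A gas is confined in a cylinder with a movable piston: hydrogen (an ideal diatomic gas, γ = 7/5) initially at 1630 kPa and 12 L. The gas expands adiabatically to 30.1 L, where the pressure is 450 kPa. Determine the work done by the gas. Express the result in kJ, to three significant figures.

Adiabatic: W = (P₁V₁ − P₂V₂)/(γ − 1) with γ = 7/5.
P₁V₁ = 19560 J, P₂V₂ = 13545 J.
W = (19560 − 13545) / 0.4 = 15038 J.

W ≈ 15.0 kJ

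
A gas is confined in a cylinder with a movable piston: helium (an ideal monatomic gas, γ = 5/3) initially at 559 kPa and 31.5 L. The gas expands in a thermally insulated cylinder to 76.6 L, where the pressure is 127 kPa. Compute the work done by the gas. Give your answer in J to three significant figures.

W ≈ 11800 J

Adiabatic: W = (P₁V₁ − P₂V₂)/(γ − 1) with γ = 5/3.
P₁V₁ = 17608 J, P₂V₂ = 9728 J.
W = (17608 − 9728) / 0.6667 = 11820 J.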